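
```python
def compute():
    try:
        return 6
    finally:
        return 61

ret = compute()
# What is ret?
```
61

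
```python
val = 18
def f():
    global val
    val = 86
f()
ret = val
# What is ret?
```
86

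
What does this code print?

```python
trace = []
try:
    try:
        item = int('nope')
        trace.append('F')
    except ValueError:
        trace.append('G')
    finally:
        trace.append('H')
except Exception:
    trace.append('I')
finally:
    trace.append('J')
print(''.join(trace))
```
GHJ

Both finally blocks run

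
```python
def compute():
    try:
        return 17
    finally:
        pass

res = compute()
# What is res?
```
17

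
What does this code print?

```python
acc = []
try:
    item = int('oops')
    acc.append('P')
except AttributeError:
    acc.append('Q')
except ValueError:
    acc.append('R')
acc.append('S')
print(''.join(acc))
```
RS

ValueError is caught by its specific handler, not AttributeError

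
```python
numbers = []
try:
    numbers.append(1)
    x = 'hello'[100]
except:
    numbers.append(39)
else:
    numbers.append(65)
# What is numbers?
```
[1, 39]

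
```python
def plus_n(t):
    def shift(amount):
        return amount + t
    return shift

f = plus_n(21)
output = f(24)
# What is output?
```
45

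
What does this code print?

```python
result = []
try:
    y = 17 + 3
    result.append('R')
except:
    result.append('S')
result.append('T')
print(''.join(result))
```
RT

No exception, try block completes normally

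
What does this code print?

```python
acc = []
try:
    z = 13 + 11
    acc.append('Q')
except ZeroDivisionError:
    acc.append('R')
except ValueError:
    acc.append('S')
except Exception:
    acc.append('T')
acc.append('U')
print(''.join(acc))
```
QU

No exception, try block completes normally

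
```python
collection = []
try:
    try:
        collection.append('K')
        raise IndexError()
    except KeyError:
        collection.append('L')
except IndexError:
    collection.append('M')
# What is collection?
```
['K', 'M']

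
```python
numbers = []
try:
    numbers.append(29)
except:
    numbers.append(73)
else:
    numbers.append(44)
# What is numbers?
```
[29, 44]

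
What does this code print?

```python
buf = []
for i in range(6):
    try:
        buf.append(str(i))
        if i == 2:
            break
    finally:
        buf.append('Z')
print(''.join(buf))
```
0Z1Z2Z

finally runs even when breaking out of loop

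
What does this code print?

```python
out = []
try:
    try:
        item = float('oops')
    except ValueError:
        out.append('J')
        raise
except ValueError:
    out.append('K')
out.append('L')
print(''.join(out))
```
JKL

raise without argument re-raises current exception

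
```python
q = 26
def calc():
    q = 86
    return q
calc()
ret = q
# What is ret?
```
26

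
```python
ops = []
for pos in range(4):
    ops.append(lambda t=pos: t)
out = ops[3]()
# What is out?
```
3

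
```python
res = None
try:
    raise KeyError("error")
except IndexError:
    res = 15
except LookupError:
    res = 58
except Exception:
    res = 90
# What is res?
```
58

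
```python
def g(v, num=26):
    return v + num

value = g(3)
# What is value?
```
29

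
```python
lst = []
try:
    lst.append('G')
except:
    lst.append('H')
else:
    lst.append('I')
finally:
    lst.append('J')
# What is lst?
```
['G', 'I', 'J']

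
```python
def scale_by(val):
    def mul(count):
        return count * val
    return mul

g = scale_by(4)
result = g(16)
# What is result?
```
64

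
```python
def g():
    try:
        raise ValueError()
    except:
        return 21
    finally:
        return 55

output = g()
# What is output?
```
55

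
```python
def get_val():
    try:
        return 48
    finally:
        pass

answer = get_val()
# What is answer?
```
48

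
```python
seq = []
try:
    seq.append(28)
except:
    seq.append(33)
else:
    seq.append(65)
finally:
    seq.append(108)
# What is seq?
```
[28, 65, 108]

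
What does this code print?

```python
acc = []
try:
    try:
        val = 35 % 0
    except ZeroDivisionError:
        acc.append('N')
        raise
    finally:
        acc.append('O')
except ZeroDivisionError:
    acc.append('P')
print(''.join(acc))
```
NOP

finally runs before re-raised exception propagates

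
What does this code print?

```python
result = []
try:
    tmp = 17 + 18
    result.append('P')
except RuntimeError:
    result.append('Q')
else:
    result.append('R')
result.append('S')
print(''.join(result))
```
PRS

else block runs when no exception occurs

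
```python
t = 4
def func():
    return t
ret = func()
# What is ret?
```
4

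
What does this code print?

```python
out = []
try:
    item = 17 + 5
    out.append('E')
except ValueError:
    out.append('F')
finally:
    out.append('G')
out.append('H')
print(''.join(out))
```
EGH

finally runs after normal execution too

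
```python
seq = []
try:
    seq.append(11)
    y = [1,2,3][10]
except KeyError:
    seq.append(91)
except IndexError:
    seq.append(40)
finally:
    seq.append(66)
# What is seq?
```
[11, 40, 66]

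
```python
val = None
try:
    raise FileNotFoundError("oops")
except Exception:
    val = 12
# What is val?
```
12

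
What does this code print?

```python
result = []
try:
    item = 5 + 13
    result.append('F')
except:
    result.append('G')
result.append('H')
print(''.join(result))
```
FH

No exception, try block completes normally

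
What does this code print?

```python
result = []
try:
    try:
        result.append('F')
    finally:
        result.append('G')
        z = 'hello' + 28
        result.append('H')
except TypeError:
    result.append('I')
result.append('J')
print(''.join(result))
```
FGIJ

Exception in inner finally caught by outer except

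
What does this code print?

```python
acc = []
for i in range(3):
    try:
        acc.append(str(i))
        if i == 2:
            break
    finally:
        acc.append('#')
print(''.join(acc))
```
0#1#2#

finally runs even when breaking out of loop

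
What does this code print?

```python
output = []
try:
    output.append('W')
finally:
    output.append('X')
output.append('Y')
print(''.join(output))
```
WXY

try/finally without except, no exception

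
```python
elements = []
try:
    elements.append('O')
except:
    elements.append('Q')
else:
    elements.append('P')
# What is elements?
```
['O', 'P']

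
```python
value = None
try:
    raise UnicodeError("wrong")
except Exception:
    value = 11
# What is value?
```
11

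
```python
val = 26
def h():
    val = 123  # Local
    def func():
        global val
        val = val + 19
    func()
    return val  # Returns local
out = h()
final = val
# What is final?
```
45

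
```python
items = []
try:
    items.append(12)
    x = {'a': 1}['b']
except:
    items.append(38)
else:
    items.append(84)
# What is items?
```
[12, 38]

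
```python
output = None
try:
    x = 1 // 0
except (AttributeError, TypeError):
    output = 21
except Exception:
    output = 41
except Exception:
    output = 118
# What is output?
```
41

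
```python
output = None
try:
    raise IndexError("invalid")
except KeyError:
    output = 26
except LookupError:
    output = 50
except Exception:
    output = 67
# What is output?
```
50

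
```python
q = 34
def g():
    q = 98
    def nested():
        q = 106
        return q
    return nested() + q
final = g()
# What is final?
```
204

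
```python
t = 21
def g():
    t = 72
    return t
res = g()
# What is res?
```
72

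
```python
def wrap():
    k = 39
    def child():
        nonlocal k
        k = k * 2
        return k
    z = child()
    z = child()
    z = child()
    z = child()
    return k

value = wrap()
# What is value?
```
624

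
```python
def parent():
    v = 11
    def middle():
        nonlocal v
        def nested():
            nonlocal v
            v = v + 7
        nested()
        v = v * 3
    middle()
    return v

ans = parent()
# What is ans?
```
54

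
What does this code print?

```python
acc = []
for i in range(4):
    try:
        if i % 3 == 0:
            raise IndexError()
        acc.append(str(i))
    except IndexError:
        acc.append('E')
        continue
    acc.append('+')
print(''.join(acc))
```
E1+2+E

continue in except skips rest of loop body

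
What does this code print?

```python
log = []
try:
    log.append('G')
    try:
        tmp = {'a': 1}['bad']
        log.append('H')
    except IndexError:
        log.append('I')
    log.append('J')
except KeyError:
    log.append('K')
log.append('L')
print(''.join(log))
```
GKL

Inner handler doesn't match, propagates to outer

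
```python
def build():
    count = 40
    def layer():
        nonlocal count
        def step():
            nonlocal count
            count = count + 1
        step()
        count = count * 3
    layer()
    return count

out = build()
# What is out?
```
123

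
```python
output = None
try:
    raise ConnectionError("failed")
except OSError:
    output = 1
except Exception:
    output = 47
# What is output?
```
1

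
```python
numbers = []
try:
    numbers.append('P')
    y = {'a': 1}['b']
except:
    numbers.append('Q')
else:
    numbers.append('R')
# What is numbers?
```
['P', 'Q']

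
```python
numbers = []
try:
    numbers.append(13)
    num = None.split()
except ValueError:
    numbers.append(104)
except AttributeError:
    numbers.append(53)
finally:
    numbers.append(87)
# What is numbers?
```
[13, 53, 87]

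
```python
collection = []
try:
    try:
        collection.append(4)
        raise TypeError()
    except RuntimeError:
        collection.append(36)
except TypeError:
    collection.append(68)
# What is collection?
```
[4, 68]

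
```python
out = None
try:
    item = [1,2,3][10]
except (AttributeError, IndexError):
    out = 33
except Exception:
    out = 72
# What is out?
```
33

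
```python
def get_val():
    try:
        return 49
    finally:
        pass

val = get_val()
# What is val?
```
49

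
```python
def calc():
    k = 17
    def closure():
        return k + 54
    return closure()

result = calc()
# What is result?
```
71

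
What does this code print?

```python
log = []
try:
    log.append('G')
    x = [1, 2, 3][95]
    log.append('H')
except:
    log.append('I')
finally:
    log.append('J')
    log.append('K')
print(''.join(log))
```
GIJK

Code before exception runs, then except, then all of finally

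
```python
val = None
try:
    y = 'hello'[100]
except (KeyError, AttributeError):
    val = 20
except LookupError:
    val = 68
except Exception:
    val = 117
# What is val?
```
68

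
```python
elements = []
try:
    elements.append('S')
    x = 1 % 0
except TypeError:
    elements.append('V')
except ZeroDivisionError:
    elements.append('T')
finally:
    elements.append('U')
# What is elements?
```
['S', 'T', 'U']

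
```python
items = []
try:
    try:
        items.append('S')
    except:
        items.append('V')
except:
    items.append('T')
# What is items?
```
['S']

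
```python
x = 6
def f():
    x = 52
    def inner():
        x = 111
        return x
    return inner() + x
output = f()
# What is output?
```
163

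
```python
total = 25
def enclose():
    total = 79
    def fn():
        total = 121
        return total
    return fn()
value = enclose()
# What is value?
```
121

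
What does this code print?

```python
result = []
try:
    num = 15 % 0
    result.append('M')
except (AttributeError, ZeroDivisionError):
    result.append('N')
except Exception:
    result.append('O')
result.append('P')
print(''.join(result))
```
NP

ZeroDivisionError matches tuple containing it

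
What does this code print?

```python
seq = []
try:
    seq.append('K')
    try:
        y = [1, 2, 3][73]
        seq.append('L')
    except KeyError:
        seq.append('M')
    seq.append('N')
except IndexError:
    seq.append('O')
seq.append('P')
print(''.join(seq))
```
KOP

Inner handler doesn't match, propagates to outer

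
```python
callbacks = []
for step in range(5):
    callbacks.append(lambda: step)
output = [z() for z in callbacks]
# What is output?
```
[4, 4, 4, 4, 4]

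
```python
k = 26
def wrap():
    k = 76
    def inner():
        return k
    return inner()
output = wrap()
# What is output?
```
76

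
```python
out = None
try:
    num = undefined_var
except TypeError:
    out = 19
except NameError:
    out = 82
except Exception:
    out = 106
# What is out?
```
82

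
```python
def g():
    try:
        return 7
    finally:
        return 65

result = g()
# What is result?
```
65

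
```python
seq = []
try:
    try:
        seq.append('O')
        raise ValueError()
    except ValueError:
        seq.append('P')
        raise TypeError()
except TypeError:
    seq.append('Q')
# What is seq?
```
['O', 'P', 'Q']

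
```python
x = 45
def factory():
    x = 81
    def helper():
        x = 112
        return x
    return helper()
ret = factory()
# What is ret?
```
112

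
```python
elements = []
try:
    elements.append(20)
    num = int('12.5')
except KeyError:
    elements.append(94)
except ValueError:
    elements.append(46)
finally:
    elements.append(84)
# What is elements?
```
[20, 46, 84]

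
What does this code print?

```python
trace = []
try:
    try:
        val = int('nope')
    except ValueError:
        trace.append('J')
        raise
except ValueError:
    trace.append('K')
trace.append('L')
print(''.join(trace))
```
JKL

raise without argument re-raises current exception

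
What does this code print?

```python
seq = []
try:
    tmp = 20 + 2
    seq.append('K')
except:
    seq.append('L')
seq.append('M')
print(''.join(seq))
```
KM

No exception, try block completes normally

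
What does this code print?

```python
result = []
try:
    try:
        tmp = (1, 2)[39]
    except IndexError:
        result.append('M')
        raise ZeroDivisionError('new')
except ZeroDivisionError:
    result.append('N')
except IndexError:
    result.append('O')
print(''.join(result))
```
MN

New ZeroDivisionError raised, caught by outer ZeroDivisionError handler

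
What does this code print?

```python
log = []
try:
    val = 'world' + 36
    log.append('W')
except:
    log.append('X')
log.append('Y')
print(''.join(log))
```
XY

Exception raised in try, caught by bare except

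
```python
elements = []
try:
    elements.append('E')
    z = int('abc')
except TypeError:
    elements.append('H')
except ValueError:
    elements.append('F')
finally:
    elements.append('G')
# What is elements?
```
['E', 'F', 'G']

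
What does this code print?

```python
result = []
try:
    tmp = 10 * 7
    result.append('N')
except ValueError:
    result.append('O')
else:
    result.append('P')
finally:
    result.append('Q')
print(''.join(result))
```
NPQ

else runs before finally when no exception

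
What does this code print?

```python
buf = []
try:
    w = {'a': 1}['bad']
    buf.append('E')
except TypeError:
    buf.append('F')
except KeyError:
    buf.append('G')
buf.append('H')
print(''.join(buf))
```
GH

KeyError is caught by its specific handler, not TypeError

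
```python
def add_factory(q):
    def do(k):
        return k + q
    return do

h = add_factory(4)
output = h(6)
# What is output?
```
10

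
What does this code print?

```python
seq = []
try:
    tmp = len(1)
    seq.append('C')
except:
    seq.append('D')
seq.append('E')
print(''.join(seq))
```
DE

Exception raised in try, caught by bare except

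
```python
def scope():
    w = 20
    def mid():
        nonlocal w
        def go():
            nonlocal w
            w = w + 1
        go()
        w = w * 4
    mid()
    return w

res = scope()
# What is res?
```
84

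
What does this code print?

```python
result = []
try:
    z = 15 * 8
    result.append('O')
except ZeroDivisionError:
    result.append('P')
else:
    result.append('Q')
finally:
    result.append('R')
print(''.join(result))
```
OQR

else runs before finally when no exception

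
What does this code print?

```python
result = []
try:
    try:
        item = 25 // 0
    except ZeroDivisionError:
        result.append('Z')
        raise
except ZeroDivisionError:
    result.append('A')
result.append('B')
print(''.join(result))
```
ZAB

raise without argument re-raises current exception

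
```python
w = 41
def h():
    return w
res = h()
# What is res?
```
41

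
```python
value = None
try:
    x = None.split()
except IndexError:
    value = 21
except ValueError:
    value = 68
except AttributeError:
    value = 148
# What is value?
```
148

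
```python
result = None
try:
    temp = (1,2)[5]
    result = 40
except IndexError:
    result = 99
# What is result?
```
99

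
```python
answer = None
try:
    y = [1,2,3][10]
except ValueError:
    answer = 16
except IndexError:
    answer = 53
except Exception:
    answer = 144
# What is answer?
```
53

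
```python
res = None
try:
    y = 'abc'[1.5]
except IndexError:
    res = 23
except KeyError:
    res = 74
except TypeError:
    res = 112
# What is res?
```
112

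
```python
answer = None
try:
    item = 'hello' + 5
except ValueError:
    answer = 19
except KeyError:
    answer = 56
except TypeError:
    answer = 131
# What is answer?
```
131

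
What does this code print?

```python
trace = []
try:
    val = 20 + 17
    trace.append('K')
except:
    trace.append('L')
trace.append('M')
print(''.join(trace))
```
KM

No exception, try block completes normally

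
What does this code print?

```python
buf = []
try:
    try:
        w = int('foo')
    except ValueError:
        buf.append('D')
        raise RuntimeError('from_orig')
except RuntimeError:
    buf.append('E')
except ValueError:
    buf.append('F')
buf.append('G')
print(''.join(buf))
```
DEG

RuntimeError raised and caught, original ValueError not re-raised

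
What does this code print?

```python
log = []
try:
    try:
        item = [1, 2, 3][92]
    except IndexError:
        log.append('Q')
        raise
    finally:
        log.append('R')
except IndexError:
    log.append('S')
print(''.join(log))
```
QRS

finally runs before re-raised exception propagates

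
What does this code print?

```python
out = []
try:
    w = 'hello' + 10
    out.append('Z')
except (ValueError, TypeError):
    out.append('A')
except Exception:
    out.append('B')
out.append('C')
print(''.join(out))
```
AC

TypeError matches tuple containing it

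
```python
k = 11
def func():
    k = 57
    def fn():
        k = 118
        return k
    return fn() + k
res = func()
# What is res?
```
175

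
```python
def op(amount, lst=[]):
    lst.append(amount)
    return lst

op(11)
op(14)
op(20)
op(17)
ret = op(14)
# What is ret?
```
[11, 14, 20, 17, 14]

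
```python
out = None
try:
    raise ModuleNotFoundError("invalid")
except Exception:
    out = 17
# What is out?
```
17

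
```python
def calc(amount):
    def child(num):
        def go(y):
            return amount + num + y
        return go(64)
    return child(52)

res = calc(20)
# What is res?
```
136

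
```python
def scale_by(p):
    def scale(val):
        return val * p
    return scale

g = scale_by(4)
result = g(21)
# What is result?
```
84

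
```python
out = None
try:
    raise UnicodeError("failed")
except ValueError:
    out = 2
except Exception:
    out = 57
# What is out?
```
2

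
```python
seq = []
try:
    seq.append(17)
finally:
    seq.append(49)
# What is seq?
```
[17, 49]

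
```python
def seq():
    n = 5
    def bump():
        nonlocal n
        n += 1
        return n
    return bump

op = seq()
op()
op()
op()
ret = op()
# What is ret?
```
9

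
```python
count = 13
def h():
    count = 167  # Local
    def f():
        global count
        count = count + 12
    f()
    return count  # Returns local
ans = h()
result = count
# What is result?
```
25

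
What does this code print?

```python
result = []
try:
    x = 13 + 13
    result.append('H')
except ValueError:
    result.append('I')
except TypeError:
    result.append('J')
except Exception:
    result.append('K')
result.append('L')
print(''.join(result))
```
HL

No exception, try block completes normally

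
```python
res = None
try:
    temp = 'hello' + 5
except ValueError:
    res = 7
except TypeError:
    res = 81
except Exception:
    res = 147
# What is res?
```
81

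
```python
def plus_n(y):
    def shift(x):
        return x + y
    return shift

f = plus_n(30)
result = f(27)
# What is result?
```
57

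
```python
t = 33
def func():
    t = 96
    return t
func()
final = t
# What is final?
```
33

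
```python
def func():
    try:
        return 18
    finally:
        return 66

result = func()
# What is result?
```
66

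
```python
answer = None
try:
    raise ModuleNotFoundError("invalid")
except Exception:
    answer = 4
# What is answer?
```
4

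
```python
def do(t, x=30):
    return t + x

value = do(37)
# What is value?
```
67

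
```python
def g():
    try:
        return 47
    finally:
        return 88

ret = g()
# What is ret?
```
88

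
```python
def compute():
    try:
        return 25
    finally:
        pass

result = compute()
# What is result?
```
25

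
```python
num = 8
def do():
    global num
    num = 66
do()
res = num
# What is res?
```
66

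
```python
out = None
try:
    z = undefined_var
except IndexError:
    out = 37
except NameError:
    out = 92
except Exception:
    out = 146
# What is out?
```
92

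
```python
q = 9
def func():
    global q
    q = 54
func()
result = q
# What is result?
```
54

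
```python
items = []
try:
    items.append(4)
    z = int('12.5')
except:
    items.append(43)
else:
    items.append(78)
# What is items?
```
[4, 43]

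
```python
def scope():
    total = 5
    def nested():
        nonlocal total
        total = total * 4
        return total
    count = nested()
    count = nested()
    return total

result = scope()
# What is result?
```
80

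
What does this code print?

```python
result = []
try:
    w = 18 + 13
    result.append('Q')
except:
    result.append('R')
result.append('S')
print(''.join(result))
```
QS

No exception, try block completes normally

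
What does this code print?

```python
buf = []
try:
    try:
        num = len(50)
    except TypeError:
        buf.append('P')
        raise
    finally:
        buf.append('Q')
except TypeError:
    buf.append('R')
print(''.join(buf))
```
PQR

finally runs before re-raised exception propagates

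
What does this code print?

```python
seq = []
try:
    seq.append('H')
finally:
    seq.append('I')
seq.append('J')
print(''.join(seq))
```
HIJ

try/finally without except, no exception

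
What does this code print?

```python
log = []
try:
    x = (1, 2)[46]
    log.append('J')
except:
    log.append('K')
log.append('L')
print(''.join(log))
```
KL

Exception raised in try, caught by bare except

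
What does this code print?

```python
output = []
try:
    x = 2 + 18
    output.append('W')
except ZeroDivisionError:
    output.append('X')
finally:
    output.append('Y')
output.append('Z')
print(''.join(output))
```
WYZ

finally runs after normal execution too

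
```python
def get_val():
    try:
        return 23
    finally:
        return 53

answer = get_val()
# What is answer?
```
53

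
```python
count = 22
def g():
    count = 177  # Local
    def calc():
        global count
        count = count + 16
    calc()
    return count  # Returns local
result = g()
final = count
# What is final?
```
38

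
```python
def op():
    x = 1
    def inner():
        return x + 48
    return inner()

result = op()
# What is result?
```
49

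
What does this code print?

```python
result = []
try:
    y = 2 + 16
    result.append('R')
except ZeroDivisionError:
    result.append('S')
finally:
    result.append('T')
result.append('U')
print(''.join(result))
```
RTU

finally runs after normal execution too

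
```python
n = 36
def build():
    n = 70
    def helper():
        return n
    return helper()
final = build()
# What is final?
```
70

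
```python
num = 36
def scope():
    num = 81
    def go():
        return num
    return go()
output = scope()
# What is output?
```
81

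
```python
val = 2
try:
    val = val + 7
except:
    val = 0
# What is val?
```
9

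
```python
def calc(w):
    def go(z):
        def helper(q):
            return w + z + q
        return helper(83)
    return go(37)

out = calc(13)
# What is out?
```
133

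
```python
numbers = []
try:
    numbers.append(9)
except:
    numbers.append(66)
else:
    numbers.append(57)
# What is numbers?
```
[9, 57]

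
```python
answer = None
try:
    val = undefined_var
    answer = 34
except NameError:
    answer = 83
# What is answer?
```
83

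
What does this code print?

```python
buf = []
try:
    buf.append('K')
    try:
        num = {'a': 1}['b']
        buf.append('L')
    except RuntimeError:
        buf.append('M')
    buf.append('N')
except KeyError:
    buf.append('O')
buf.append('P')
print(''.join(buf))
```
KOP

Inner handler doesn't match, propagates to outer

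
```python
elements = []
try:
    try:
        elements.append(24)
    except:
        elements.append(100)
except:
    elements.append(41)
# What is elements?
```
[24]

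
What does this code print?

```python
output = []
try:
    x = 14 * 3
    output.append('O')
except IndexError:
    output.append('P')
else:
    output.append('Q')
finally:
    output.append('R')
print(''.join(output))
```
OQR

else runs before finally when no exception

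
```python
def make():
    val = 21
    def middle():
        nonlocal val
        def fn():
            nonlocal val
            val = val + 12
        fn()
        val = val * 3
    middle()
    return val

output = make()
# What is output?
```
99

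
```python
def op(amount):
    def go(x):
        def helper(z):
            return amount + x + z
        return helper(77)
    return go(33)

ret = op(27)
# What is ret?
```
137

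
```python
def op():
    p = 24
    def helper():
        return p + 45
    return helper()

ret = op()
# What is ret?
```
69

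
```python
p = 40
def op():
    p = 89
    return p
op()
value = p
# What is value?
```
40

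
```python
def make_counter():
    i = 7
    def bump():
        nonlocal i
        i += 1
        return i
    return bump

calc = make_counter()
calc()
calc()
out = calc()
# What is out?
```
10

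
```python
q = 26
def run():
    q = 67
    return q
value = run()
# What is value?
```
67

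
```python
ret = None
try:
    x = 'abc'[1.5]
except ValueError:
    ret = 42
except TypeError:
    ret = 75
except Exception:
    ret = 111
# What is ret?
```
75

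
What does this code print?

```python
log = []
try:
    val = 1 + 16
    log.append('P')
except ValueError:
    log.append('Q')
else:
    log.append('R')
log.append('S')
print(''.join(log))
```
PRS

else block runs when no exception occurs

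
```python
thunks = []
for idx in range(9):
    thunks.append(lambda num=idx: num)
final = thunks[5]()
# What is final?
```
5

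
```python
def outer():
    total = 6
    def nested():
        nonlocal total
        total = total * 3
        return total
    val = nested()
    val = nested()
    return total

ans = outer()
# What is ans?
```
54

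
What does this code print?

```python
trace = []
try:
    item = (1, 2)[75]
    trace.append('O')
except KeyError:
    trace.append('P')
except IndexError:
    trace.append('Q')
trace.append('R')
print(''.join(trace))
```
QR

IndexError is caught by its specific handler, not KeyError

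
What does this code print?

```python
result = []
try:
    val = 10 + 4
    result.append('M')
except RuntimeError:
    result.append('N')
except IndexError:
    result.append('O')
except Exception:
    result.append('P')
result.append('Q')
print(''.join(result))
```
MQ

No exception, try block completes normally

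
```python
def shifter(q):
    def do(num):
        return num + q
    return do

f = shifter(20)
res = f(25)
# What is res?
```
45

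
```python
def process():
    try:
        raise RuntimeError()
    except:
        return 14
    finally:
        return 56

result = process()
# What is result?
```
56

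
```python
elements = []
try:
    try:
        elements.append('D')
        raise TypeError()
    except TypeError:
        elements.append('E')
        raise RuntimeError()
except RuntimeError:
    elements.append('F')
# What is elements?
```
['D', 'E', 'F']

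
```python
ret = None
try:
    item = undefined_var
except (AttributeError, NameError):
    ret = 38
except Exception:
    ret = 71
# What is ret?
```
38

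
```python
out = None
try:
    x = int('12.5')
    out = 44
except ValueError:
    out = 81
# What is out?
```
81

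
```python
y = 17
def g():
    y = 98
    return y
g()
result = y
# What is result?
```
17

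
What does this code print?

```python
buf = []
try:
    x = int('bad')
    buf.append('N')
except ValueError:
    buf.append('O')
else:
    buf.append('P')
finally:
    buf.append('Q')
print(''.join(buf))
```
OQ

Exception: except runs, else skipped, finally runs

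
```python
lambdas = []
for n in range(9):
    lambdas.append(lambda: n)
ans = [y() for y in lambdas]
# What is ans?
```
[8, 8, 8, 8, 8, 8, 8, 8, 8]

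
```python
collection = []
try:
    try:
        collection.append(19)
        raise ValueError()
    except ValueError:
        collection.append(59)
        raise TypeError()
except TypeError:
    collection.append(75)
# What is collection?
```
[19, 59, 75]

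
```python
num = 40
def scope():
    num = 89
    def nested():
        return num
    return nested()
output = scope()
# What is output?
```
89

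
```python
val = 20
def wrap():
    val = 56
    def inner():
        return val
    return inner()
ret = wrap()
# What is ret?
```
56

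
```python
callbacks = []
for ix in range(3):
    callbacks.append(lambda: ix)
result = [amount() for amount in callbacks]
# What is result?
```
[2, 2, 2]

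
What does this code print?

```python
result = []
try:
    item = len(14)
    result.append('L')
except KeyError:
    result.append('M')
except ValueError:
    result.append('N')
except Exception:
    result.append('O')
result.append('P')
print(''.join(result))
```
OP

TypeError not specifically caught, falls to Exception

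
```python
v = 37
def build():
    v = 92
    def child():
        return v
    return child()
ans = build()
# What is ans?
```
92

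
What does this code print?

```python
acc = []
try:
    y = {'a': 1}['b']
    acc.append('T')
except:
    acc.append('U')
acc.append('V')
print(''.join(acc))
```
UV

Exception raised in try, caught by bare except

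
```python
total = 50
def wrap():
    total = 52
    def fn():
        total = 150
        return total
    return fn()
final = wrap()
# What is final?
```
150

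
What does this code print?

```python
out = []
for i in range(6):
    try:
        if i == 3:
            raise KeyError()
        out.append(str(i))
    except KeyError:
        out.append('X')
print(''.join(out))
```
012X45

Exception on i=3 caught, loop continues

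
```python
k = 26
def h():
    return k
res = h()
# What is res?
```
26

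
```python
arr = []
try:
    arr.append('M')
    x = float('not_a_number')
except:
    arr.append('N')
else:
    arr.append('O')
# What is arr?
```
['M', 'N']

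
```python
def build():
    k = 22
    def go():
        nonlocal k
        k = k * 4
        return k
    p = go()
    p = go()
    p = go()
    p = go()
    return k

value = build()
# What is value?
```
5632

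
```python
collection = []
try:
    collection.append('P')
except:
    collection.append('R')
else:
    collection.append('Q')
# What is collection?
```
['P', 'Q']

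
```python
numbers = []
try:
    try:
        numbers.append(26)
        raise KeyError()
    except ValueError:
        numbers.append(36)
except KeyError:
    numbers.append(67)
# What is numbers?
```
[26, 67]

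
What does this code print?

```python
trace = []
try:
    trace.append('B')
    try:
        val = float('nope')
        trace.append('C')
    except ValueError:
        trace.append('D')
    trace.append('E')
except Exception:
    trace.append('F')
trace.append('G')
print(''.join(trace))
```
BDEG

Inner exception caught by inner handler, outer continues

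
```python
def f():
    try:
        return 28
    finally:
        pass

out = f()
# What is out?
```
28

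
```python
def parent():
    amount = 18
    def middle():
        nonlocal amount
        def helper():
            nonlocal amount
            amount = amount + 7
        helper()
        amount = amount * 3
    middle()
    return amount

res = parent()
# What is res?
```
75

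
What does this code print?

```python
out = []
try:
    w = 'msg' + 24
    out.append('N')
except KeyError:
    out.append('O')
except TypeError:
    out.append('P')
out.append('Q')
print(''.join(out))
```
PQ

TypeError is caught by its specific handler, not KeyError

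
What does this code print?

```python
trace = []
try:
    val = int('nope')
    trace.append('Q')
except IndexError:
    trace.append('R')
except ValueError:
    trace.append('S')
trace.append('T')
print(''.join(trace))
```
ST

ValueError is caught by its specific handler, not IndexError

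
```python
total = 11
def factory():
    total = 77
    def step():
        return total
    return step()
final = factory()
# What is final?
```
77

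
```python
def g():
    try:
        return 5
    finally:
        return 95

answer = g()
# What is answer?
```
95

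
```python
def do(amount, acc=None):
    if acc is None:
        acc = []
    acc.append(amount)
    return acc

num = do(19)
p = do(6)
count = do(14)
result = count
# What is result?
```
[14]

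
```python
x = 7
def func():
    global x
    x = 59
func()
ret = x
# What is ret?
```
59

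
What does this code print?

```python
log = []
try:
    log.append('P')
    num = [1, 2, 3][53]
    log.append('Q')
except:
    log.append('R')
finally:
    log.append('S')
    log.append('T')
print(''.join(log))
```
PRST

Code before exception runs, then except, then all of finally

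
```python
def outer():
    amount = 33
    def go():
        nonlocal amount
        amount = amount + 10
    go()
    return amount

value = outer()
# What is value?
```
43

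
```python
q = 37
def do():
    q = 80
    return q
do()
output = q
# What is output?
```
37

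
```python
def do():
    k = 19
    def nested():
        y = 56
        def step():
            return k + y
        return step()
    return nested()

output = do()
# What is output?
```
75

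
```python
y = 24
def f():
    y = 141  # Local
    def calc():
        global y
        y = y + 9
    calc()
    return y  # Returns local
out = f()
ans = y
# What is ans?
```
33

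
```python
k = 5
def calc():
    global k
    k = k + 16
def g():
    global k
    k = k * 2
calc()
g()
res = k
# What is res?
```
42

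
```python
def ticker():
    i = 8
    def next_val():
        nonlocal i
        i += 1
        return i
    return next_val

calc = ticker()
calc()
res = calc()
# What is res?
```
10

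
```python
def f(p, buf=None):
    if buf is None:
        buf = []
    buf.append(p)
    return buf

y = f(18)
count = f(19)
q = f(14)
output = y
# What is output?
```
[18]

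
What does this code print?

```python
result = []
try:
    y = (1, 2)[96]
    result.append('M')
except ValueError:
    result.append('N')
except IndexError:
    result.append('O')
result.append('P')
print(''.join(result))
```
OP

IndexError is caught by its specific handler, not ValueError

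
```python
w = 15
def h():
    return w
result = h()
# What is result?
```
15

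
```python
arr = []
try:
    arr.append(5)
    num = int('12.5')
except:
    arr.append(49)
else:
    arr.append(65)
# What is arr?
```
[5, 49]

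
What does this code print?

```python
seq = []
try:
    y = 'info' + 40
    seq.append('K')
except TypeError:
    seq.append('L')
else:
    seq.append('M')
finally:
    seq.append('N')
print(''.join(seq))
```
LN

Exception: except runs, else skipped, finally runs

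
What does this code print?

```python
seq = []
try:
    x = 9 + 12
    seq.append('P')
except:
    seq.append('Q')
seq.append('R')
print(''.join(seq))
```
PR

No exception, try block completes normally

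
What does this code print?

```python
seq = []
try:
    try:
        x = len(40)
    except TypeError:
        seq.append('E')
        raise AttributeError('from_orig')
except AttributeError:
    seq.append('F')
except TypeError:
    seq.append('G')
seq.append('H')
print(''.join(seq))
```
EFH

AttributeError raised and caught, original TypeError not re-raised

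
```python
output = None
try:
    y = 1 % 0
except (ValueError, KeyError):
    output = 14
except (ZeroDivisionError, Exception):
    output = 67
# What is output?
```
67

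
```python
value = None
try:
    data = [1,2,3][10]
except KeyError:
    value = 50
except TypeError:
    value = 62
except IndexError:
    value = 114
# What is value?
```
114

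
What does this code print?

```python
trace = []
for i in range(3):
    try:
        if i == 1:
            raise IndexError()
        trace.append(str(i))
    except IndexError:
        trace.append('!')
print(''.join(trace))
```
0!2

Exception on i=1 caught, loop continues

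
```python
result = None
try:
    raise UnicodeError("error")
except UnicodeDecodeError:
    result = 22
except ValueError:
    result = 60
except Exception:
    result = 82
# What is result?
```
60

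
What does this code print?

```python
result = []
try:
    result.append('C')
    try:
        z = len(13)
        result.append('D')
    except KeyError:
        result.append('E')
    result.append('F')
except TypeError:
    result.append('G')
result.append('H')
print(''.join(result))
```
CGH

Inner handler doesn't match, propagates to outer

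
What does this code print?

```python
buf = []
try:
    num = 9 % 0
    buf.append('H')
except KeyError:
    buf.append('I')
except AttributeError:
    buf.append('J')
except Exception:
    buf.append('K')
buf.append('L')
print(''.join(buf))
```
KL

ZeroDivisionError not specifically caught, falls to Exception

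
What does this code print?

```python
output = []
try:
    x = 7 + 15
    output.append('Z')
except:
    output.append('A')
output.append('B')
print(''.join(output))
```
ZB

No exception, try block completes normally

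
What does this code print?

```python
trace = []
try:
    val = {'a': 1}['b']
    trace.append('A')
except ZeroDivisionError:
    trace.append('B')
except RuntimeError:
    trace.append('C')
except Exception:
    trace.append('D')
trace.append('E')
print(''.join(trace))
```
DE

KeyError not specifically caught, falls to Exception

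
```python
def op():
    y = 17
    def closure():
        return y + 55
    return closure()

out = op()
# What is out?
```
72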